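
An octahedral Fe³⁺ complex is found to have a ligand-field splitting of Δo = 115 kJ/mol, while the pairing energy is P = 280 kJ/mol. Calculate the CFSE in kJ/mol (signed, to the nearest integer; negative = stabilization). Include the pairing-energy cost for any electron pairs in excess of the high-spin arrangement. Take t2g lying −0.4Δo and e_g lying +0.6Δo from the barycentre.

Fe sits in group 8; removing 3 electrons leaves Fe³⁺ with 8 − 3 = 5 d electrons.
Since Δo = 115 kJ/mol < P = 280 kJ/mol, the complex adopts the high-spin configuration.
Configuration: t2g^3 e_g^2.
Orbital CFSE = 0.0Δo = 0.0 × 115 = 0 kJ/mol.
High-spin has no excess pairs, so no pairing correction applies.

0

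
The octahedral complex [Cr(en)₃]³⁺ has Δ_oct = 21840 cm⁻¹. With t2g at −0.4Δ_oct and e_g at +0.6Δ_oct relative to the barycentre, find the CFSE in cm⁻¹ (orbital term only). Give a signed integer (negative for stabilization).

-26208

en is neutral, so the +3 overall charge sits on Cr: oxidation state +3.
Group 6 minus oxidation state +3 gives a d³ configuration for Cr³⁺.
The d³ electrons fill as t2g^3 e_g^0.
The orbital stabilization is -1.2Δ_oct = -1.2 × 21840 = -26208 cm⁻¹.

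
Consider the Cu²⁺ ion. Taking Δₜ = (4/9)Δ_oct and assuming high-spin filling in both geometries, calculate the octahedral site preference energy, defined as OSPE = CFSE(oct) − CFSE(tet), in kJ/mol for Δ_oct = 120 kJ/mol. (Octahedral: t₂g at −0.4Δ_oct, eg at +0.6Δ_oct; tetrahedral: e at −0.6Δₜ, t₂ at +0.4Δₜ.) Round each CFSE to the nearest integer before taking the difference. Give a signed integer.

Cu is in group 11, so Cu²⁺ is d⁹ (11 − 2 = 9).
Octahedral high-spin t₂g⁶ eg³: CFSE = -0.6 × 120 = -72 kJ/mol.
Tetrahedral e⁴ t₂⁵ gives -0.4Δₜ = -0.4 × (4/9) × 120 = -21 kJ/mol.
OSPE = CFSE(oct) − CFSE(tet) = -72 − (-21) = -51 kJ/mol.

-51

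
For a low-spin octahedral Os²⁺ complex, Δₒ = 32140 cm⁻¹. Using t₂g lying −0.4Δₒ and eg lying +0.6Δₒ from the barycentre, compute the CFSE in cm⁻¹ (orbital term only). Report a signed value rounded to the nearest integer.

Group 8 minus oxidation state +2 gives a d⁶ configuration for Os²⁺.
The d⁶ electrons fill as t₂g⁶ eg⁰.
CFSE(orbital) = 6×(-0.4Δₒ) + 0×(0.6Δₒ) = -2.4Δₒ; with Δₒ = 32140 cm⁻¹ that is -77136 cm⁻¹.

-77136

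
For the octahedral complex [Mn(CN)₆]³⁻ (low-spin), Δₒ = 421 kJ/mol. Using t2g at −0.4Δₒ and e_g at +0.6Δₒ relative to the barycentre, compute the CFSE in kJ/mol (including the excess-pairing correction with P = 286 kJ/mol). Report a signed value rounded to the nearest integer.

-388

Each CN⁻ contributes -1; 6 × (-1) = -6. With overall charge -3, Mn is in the +3 oxidation state.
Group 7 minus oxidation state +3 gives a d⁴ configuration for Mn³⁺.
Configuration: t2g^4 e_g^0.
The orbital stabilization is -1.6Δₒ = -1.6 × 421 = -674 kJ/mol.
Pairing penalty: 1 pair vs 0 in the high-spin reference → 1 extra × P = 286 kJ/mol.
Overall CFSE = -674 + 286 = -388 kJ/mol.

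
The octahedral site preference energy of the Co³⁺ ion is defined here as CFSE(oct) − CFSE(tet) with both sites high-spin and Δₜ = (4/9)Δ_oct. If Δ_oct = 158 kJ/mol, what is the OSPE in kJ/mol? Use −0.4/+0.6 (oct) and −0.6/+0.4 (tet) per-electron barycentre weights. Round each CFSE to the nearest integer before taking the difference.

-21

Group 9 minus oxidation state +3 gives a d⁶ configuration for Co³⁺.
Octahedral (high-spin): t₂g⁴ eg², CFSE = 4(−0.4) + 2(+0.6) = -0.4Δ_oct = -0.4 × 158 = -63 kJ/mol.
In a tetrahedral site the filling is e³ t₂³: CFSE(tet) = -0.6Δₜ = -0.6 × (4/9)(158) = -42 kJ/mol.
OSPE = -63 − (-42) = -21 kJ/mol.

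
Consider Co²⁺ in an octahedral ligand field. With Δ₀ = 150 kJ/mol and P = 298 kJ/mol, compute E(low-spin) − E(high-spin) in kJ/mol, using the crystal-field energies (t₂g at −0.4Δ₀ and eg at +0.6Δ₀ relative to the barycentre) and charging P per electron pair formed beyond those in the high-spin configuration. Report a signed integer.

Co is in group 9, so Co²⁺ is d⁷ (9 − 2 = 7).
High-spin d⁷ fills as t₂g⁵ eg² with CFSE 5(−0.4) + 2(+0.6) = -0.8Δ₀ = -120 kJ/mol.
For low-spin the configuration is t₂g⁶ eg¹: orbital energy -1.8 × 150 = -270 kJ/mol, and 1 additional pair relative to high-spin adds 298 kJ/mol, giving 28 kJ/mol.
E(LS) − E(HS) = 28 − (-120) = 148 kJ/mol.

148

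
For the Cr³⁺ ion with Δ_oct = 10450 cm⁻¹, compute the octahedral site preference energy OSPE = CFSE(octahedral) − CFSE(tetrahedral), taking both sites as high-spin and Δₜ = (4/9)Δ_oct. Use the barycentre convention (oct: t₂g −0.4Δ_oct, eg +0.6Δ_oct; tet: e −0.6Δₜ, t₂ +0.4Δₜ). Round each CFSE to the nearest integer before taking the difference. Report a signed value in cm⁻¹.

Cr³⁺: group 6, so d-count = 6 − 3 = 3.
Octahedral (high-spin): t₂g³ eg⁰, CFSE = 3(−0.4) + 0(+0.6) = -1.2Δ_oct = -1.2 × 10450 = -12540 cm⁻¹.
In a tetrahedral site the filling is e² t₂¹: CFSE(tet) = -0.8Δₜ = -0.8 × (4/9)(10450) = -3716 cm⁻¹.
Subtracting, OSPE = -12540 − (-3716) = -8824 cm⁻¹.

-8824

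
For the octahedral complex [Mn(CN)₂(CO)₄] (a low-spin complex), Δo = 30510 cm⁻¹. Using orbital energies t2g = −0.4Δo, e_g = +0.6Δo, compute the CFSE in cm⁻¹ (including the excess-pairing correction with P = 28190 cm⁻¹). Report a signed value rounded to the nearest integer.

-4640

Ligand charges: 2×(-1) from CN⁻ and 4×(+0) from CO sum to -2; with overall charge +0, Mn is +2.
Mn sits in group 7; removing 2 electrons leaves Mn²⁺ with 7 − 2 = 5 d electrons.
The d⁵ electrons fill as t2g^5 e_g^0.
Orbital CFSE = 5(-0.4) + 0(0.6) = -2.0Δo = -2.0 × 30510 = -61020 cm⁻¹.
Relative to high-spin t2g^3 e_g^2 (0 paired), the low-spin configuration has 2 additional pairs, contributing +2 × 28190 = +56380 cm⁻¹.
Combining: -61020 + 56380 = -4640 cm⁻¹.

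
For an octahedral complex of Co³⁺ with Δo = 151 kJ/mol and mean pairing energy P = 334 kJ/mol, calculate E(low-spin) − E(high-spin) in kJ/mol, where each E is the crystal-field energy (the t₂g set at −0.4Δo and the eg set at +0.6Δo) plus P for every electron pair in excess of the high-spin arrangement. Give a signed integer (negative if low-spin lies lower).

366

Co³⁺: group 9, so d-count = 9 − 3 = 6.
High-spin: t₂g⁴ eg², CFSE = -0.4Δo = -60 kJ/mol.
For low-spin the configuration is t₂g⁶ eg⁰: orbital energy -2.4 × 151 = -362 kJ/mol, and 2 additional pairs relative to high-spin add 668 kJ/mol, giving 306 kJ/mol.
E(LS) − E(HS) = 306 − (-60) = 366 kJ/mol.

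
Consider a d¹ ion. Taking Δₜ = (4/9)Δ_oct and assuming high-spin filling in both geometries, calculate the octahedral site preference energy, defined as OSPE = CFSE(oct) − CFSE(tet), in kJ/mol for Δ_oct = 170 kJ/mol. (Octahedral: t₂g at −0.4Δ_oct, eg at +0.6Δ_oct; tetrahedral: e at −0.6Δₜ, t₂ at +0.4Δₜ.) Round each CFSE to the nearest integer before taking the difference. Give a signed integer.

-23

Octahedral (high-spin): t2g^1 e_g^0, CFSE = 1(−0.4) + 0(+0.6) = -0.4Δ_oct = -0.4 × 170 = -68 kJ/mol.
Tetrahedral e^1 t2^0 gives -0.6Δₜ = -0.6 × (4/9) × 170 = -45 kJ/mol.
OSPE = CFSE(oct) − CFSE(tet) = -68 − (-45) = -23 kJ/mol.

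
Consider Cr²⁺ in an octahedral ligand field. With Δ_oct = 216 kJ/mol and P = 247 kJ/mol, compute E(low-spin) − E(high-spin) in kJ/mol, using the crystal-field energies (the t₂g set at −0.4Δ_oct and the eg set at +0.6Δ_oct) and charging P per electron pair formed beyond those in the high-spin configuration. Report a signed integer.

31

Cr is in group 6, so Cr²⁺ is d⁴ (6 − 2 = 4).
High-spin d⁴ fills as t₂g³ eg¹ with CFSE 3(−0.4) + 1(+0.6) = -0.6Δ_oct = -130 kJ/mol.
Low-spin t₂g⁴ eg⁰ gives -1.6Δ_oct = -346 kJ/mol, but forming 1 extra pair costs 1P = 247 kJ/mol, so E(LS) = -346 + 247 = -99 kJ/mol.
E(LS) − E(HS) = -99 − (-130) = 31 kJ/mol.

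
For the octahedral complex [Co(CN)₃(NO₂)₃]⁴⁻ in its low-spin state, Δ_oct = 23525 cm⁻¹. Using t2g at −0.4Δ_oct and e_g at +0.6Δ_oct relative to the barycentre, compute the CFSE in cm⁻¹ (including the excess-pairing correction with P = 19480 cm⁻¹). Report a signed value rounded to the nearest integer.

-22865

Ligand charges: 3×(-1) from CN⁻ and 3×(-1) from NO₂⁻ sum to -6; with overall charge -4, Co is +2.
Co is in group 9, so Co²⁺ is d⁷ (9 − 2 = 7).
Electron filling gives t2g^6 e_g^1.
The orbital stabilization is -1.8Δ_oct = -1.8 × 23525 = -42345 cm⁻¹.
High-spin d⁷ would be t2g^5 e_g^2 with 2 pairs; low-spin has 3, so 1 excess pair costs +1P = +19480 cm⁻¹.
Overall CFSE = -42345 + 19480 = -22865 cm⁻¹.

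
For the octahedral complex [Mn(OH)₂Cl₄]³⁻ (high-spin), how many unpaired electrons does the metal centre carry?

4

Ligand charges: 2×(-1) from OH⁻ and 4×(-1) from Cl⁻ sum to -6; with overall charge -3, Mn is +3.
Mn³⁺: group 7, so d-count = 7 − 3 = 4.
Configuration: t2g^3 e_g^1, giving 4 unpaired electrons.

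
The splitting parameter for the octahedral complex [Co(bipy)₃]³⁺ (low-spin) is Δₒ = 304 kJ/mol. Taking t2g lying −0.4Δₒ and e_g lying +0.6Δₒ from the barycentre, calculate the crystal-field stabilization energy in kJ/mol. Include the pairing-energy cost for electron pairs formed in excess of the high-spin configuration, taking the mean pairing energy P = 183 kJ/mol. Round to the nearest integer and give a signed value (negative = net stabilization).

-364

bipy is neutral, so the +3 overall charge sits on Co: oxidation state +3.
Co³⁺: group 9, so d-count = 9 − 3 = 6.
Configuration: t2g^6 e_g^0.
Orbital CFSE = 6(-0.4) + 0(0.6) = -2.4Δₒ = -2.4 × 304 = -730 kJ/mol.
Pairing penalty: 3 pairs vs 1 in the high-spin reference → 2 extra × P = 366 kJ/mol.
Combining: -730 + 366 = -364 kJ/mol.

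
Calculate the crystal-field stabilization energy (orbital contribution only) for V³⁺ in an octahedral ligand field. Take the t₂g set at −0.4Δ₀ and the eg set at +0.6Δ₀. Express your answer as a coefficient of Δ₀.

-0.8 Δ₀

V is in group 5, so V³⁺ is d² (5 − 3 = 2).
For octahedral d² the high- and low-spin configurations coincide.
Configuration: t₂g² eg⁰.
CFSE = 2(-0.4Δ₀) + 0(0.6Δ₀) = -0.8Δ₀ + 0.0Δ₀ = -0.8Δ₀.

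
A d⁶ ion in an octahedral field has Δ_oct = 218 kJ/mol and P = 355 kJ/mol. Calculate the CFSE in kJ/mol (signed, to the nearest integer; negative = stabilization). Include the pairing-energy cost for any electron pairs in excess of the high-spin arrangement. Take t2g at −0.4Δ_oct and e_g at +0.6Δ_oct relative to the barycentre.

With Δ_oct < P the complex is high-spin.
Configuration: t2g^4 e_g^2.
Orbital CFSE = -0.4Δ_oct = -0.4 × 218 = -87 kJ/mol.
High-spin has no excess pairs, so no pairing correction applies.

-87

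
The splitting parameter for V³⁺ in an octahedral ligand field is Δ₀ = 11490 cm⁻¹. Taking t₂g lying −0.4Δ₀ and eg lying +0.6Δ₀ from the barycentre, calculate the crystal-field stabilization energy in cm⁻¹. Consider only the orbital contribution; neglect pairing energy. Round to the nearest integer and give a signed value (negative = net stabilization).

-9192

Group 5 minus oxidation state +3 gives a d² configuration for V³⁺.
For octahedral d² the high- and low-spin configurations coincide.
Configuration: t₂g² eg⁰.
CFSE(orbital) = 2×(-0.4Δ₀) + 0×(0.6Δ₀) = -0.8Δ₀; with Δ₀ = 11490 cm⁻¹ that is -9192 cm⁻¹.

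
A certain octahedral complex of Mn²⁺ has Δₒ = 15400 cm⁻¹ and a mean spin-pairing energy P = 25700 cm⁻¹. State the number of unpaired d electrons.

5

Group 7 minus oxidation state +2 gives a d⁵ configuration for Mn²⁺.
With Δₒ < P the complex is high-spin.
Configuration: t2g^3 e_g^2.
Unpaired electrons: 5.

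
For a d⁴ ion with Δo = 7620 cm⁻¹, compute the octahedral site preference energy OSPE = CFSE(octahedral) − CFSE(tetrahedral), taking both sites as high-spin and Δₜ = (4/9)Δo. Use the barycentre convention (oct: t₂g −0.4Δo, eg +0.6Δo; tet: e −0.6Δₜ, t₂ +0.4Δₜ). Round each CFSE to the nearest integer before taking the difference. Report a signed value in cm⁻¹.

-3217

Octahedral (high-spin): t2g^3 e_g^1, CFSE = 3(−0.4) + 1(+0.6) = -0.6Δo = -0.6 × 7620 = -4572 cm⁻¹.
Tetrahedral e^2 t2^2 gives -0.4Δₜ = -0.4 × (4/9) × 7620 = -1355 cm⁻¹.
Subtracting, OSPE = -4572 − (-1355) = -3217 cm⁻¹.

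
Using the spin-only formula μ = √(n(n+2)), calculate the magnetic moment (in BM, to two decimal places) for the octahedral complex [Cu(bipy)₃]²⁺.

bipy is neutral, so the +2 overall charge sits on Cu: oxidation state +2.
Cu²⁺: group 11, so d-count = 11 − 2 = 9.
Configuration: t2g^6 e_g^3 → 1 unpaired electron.
μ(spin-only) = √[1(1+2)] = √3 ≈ 1.73 BM.

1.73 BM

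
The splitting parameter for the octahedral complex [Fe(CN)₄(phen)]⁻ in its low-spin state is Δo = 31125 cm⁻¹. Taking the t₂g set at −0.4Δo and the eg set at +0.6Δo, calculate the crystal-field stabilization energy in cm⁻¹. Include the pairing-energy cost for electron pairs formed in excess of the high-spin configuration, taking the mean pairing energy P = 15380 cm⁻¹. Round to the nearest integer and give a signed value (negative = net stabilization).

-31490

Ligand charges: 4×(-1) from CN⁻ and 1×(+0) from phen sum to -4; with overall charge -1, Fe is +3.
Fe is in group 8, so Fe³⁺ is d⁵ (8 − 3 = 5).
Configuration: t₂g⁵ eg⁰.
CFSE(orbital) = 5×(-0.4Δo) + 0×(0.6Δo) = -2.0Δo; with Δo = 31125 cm⁻¹ that is -62250 cm⁻¹.
Relative to high-spin t₂g³ eg² (0 paired), the low-spin configuration has 2 additional pairs, contributing +2 × 15380 = +30760 cm⁻¹.
Overall CFSE = -62250 + 30760 = -31490 cm⁻¹.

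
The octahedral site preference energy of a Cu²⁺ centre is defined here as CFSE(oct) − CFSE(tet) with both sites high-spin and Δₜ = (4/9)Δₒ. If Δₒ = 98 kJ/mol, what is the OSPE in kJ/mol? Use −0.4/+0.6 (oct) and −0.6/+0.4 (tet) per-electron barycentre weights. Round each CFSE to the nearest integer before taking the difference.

-42

Group 11 minus oxidation state +2 gives a d⁹ configuration for Cu²⁺.
In an octahedral site d⁹ (HS) is t₂g⁶ eg³, giving CFSE(oct) = -0.6Δₒ = -59 kJ/mol.
Tetrahedral: e⁴ t₂⁵, CFSE = 4(−0.6) + 5(+0.4) = -0.4Δₜ = -0.4 × (4/9) × 98 = -17 kJ/mol.
OSPE = -59 − (-17) = -42 kJ/mol.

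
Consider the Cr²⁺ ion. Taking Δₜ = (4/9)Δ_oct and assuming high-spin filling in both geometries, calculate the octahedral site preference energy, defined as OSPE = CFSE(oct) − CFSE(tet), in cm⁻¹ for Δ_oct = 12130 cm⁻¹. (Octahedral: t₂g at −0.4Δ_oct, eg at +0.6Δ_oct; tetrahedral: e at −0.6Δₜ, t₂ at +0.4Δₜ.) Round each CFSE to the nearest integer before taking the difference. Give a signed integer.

Cr is in group 6, so Cr²⁺ is d⁴ (6 − 2 = 4).
Octahedral (high-spin): t₂g³ eg¹, CFSE = 3(−0.4) + 1(+0.6) = -0.6Δ_oct = -0.6 × 12130 = -7278 cm⁻¹.
Tetrahedral e² t₂² gives -0.4Δₜ = -0.4 × (4/9) × 12130 = -2156 cm⁻¹.
OSPE = CFSE(oct) − CFSE(tet) = -7278 − (-2156) = -5122 cm⁻¹.

-5122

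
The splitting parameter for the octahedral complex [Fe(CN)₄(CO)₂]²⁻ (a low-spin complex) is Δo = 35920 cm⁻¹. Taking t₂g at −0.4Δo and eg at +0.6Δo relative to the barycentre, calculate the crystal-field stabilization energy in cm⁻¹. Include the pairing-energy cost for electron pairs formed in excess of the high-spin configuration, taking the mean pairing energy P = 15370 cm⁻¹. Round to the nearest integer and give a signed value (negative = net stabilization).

Ligand charges: 4×(-1) from CN⁻ and 2×(+0) from CO sum to -4; with overall charge -2, Fe is +2.
Fe²⁺: group 8, so d-count = 8 − 2 = 6.
Configuration: t₂g⁶ eg⁰.
CFSE(orbital) = 6×(-0.4Δo) + 0×(0.6Δo) = -2.4Δo; with Δo = 35920 cm⁻¹ that is -86208 cm⁻¹.
Relative to high-spin t₂g⁴ eg² (1 paired), the low-spin configuration has 2 additional pairs, contributing +2 × 15370 = +30740 cm⁻¹.
Net CFSE = -86208 + 30740 = -55468 cm⁻¹.

-55468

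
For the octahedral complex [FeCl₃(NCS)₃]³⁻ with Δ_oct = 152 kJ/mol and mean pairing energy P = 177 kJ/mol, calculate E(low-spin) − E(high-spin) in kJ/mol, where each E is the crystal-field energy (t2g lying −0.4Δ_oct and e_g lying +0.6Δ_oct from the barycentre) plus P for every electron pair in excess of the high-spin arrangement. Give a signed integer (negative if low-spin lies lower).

Ligand charges: 3×(-1) from Cl⁻ and 3×(-1) from NCS⁻ sum to -6; with overall charge -3, Fe is +3.
Fe³⁺: group 8, so d-count = 8 − 3 = 5.
High-spin: t2g^3 e_g^2, CFSE = 0.0Δ_oct = 0 kJ/mol.
Low-spin: t2g^5 e_g^0, orbital CFSE = -2.0Δ_oct = -304 kJ/mol; plus 2 excess pairs × P = +354 kJ/mol; total 50 kJ/mol.
Thus E(LS) − E(HS) = 50 kJ/mol.

50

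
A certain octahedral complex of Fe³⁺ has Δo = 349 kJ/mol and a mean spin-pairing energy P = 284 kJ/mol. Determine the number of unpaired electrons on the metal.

Group 8 minus oxidation state +3 gives a d⁵ configuration for Fe³⁺.
Here Δo > P (349 > 284), so the low-spin state is favoured.
That gives t2g^5 e_g^0.
Unpaired electrons: 1.

1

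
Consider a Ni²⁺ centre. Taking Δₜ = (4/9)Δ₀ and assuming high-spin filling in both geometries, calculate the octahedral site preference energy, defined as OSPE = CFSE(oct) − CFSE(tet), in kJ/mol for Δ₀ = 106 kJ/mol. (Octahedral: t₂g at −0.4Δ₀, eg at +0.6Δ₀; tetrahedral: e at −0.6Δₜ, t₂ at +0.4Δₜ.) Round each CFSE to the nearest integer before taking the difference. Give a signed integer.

-89

Group 10 minus oxidation state +2 gives a d⁸ configuration for Ni²⁺.
Octahedral high-spin t2g^6 e_g^2: CFSE = -1.2 × 106 = -127 kJ/mol.
Tetrahedral: e^4 t2^4, CFSE = 4(−0.6) + 4(+0.4) = -0.8Δₜ = -0.8 × (4/9) × 106 = -38 kJ/mol.
Subtracting, OSPE = -127 − (-38) = -89 kJ/mol.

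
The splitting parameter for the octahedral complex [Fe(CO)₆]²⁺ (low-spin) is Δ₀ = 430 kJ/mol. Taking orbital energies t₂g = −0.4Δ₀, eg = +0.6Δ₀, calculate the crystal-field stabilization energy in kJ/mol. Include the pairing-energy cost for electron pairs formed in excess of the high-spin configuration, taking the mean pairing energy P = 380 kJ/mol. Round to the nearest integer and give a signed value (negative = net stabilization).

-272

CO is neutral, so the +2 overall charge sits on Fe: oxidation state +2.
Fe sits in group 8; removing 2 electrons leaves Fe²⁺ with 8 − 2 = 6 d electrons.
Electron filling gives t₂g⁶ eg⁰.
The orbital stabilization is -2.4Δ₀ = -2.4 × 430 = -1032 kJ/mol.
Relative to high-spin t₂g⁴ eg² (1 paired), the low-spin configuration has 2 additional pairs, contributing +2 × 380 = +760 kJ/mol.
Combining: -1032 + 760 = -272 kJ/mol.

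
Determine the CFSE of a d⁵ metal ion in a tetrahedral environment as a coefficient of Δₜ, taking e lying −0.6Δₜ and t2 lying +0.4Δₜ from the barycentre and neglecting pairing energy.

0.0 Δₜ

With tetrahedral geometry the complex is necessarily high-spin.
Configuration: e^2 t2^3.
CFSE = 2(-0.6Δₜ) + 3(0.4Δₜ) = -1.2Δₜ + 1.2Δₜ = 0.0Δₜ.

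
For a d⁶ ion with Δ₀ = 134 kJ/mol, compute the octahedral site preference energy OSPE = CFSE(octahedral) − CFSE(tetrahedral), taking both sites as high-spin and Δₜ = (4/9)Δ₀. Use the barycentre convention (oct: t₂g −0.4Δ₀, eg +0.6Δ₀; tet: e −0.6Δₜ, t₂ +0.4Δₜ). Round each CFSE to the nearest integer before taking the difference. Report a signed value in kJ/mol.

-18

Octahedral high-spin t₂g⁴ eg²: CFSE = -0.4 × 134 = -54 kJ/mol.
Tetrahedral: e³ t₂³, CFSE = 3(−0.6) + 3(+0.4) = -0.6Δₜ = -0.6 × (4/9) × 134 = -36 kJ/mol.
OSPE = CFSE(oct) − CFSE(tet) = -54 − (-36) = -18 kJ/mol.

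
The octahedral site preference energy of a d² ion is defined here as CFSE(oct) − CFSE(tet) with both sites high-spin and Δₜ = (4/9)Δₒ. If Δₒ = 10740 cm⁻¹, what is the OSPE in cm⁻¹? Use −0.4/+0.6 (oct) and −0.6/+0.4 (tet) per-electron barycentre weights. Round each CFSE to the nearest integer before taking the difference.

In an octahedral site d² (HS) is t2g^2 e_g^0, giving CFSE(oct) = -0.8Δₒ = -8592 cm⁻¹.
In a tetrahedral site the filling is e^2 t2^0: CFSE(tet) = -1.2Δₜ = -1.2 × (4/9)(10740) = -5728 cm⁻¹.
OSPE = CFSE(oct) − CFSE(tet) = -8592 − (-5728) = -2864 cm⁻¹.

-2864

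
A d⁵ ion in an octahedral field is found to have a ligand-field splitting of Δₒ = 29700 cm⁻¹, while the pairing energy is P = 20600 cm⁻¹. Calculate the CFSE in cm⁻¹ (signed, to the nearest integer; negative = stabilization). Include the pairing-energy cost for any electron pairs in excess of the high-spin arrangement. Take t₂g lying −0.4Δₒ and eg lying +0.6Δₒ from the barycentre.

Δₒ > P, so pairing is preferred: the ground state is low-spin.
Filling d⁵ accordingly: t₂g⁵ eg⁰.
Orbital CFSE = -2.0Δₒ = -2.0 × 29700 = -59400 cm⁻¹.
Excess pairs vs high-spin: 2 − 0 = 2; pairing cost = +41200 cm⁻¹.
Net CFSE = -59400 + 41200 = -18200 cm⁻¹.

-18200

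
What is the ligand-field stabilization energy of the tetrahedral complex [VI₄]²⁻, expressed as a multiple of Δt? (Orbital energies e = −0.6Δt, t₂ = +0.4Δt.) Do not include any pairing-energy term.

-0.8 Δt

Each I⁻ contributes -1; 4 × (-1) = -4. With overall charge -2, V is in the +2 oxidation state.
Group 5 minus oxidation state +2 gives a d³ configuration for V²⁺.
With tetrahedral geometry the complex is necessarily high-spin.
Configuration: e² t₂¹.
CFSE = 2(-0.6Δt) + 1(0.4Δt) = -1.2Δt + 0.4Δt = -0.8Δt.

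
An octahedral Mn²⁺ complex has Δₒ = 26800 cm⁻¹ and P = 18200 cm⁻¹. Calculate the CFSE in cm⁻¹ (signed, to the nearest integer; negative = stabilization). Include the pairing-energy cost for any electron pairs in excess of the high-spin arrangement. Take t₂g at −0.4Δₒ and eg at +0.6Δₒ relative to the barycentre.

Mn sits in group 7; removing 2 electrons leaves Mn²⁺ with 7 − 2 = 5 d electrons.
Here Δₒ > P (26800 > 18200), so the low-spin state is favoured.
Configuration: t₂g⁵ eg⁰.
Orbital CFSE = -2.0Δₒ = -2.0 × 26800 = -53600 cm⁻¹.
Excess pairs vs high-spin: 2 − 0 = 2; pairing cost = +36400 cm⁻¹.
Net CFSE = -53600 + 36400 = -17200 cm⁻¹.

-17200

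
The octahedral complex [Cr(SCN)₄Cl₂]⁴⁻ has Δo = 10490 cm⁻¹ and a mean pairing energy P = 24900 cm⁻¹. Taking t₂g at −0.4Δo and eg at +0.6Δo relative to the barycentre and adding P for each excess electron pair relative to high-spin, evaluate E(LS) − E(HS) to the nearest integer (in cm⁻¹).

Ligand charges: 4×(-1) from SCN⁻ and 2×(-1) from Cl⁻ sum to -6; with overall charge -4, Cr is +2.
Cr sits in group 6; removing 2 electrons leaves Cr²⁺ with 6 − 2 = 4 d electrons.
In the high-spin limit (t₂g³ eg¹) the orbital term is -0.6Δo = -6294 cm⁻¹, with no excess pairing.
Low-spin t₂g⁴ eg⁰ gives -1.6Δo = -16784 cm⁻¹, but forming 1 extra pair costs 1P = 24900 cm⁻¹, so E(LS) = -16784 + 24900 = 8116 cm⁻¹.
The difference is 8116 − (-6294) = 14410 cm⁻¹, so high-spin lies lower.

14410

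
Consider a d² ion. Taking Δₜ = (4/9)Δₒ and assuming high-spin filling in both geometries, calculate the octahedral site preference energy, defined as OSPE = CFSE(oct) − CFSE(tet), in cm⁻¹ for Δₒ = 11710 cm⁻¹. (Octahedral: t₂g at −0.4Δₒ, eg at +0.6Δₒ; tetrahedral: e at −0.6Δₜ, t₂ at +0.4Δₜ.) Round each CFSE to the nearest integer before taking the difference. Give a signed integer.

-3123

Octahedral (high-spin): t2g^2 e_g^0, CFSE = 2(−0.4) + 0(+0.6) = -0.8Δₒ = -0.8 × 11710 = -9368 cm⁻¹.
Tetrahedral e^2 t2^0 gives -1.2Δₜ = -1.2 × (4/9) × 11710 = -6245 cm⁻¹.
OSPE = -9368 − (-6245) = -3123 cm⁻¹.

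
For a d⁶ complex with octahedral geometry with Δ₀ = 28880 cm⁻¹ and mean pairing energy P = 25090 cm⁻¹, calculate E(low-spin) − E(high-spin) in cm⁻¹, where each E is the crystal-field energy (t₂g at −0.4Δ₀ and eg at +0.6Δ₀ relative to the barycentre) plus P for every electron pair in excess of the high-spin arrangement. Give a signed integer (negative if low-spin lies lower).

-7580

In the high-spin limit (t₂g⁴ eg²) the orbital term is -0.4Δ₀ = -11552 cm⁻¹, with no excess pairing.
Low-spin t₂g⁶ eg⁰ gives -2.4Δ₀ = -69312 cm⁻¹, but forming 2 extra pairs costs 2P = 50180 cm⁻¹, so E(LS) = -69312 + 50180 = -19132 cm⁻¹.
E(LS) − E(HS) = -19132 − (-11552) = -7580 cm⁻¹.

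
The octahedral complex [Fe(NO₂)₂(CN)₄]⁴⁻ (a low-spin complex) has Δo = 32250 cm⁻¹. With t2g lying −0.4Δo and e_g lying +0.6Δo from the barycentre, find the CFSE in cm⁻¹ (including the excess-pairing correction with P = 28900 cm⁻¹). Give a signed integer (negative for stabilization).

Ligand charges: 2×(-1) from NO₂⁻ and 4×(-1) from CN⁻ sum to -6; with overall charge -4, Fe is +2.
Fe sits in group 8; removing 2 electrons leaves Fe²⁺ with 8 − 2 = 6 d electrons.
Electron filling gives t2g^6 e_g^0.
CFSE(orbital) = 6×(-0.4Δo) + 0×(0.6Δo) = -2.4Δo; with Δo = 32250 cm⁻¹ that is -77400 cm⁻¹.
Pairing penalty: 3 pairs vs 1 in the high-spin reference → 2 extra × P = 57800 cm⁻¹.
Overall CFSE = -77400 + 57800 = -19600 cm⁻¹.

-19600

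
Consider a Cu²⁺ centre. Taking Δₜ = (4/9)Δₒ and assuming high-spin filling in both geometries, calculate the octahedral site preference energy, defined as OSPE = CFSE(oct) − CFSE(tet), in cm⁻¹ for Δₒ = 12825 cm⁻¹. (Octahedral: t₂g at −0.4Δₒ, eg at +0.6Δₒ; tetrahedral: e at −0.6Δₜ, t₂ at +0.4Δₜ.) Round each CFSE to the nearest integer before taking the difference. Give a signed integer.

-5415

Cu sits in group 11; removing 2 electrons leaves Cu²⁺ with 11 − 2 = 9 d electrons.
Octahedral high-spin t₂g⁶ eg³: CFSE = -0.6 × 12825 = -7695 cm⁻¹.
Tetrahedral e⁴ t₂⁵ gives -0.4Δₜ = -0.4 × (4/9) × 12825 = -2280 cm⁻¹.
Subtracting, OSPE = -7695 − (-2280) = -5415 cm⁻¹.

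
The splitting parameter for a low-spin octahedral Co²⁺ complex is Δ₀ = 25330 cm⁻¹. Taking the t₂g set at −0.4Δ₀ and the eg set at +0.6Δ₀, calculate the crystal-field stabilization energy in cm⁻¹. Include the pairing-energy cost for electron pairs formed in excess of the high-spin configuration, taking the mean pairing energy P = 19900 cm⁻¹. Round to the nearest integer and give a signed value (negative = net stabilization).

Co²⁺: group 9, so d-count = 9 − 2 = 7.
Electron filling gives t₂g⁶ eg¹.
Orbital CFSE = 6(-0.4) + 1(0.6) = -1.8Δ₀ = -1.8 × 25330 = -45594 cm⁻¹.
Pairing penalty: 3 pairs vs 2 in the high-spin reference → 1 extra × P = 19900 cm⁻¹.
Combining: -45594 + 19900 = -25694 cm⁻¹.

-25694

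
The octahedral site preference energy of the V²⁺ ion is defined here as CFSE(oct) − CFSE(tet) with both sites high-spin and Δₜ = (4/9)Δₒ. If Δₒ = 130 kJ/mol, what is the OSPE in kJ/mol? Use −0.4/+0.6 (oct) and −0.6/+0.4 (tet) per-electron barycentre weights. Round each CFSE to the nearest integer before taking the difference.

-110

V²⁺: group 5, so d-count = 5 − 2 = 3.
In an octahedral site d³ (HS) is t₂g³ eg⁰, giving CFSE(oct) = -1.2Δₒ = -156 kJ/mol.
In a tetrahedral site the filling is e² t₂¹: CFSE(tet) = -0.8Δₜ = -0.8 × (4/9)(130) = -46 kJ/mol.
Subtracting, OSPE = -156 − (-46) = -110 kJ/mol.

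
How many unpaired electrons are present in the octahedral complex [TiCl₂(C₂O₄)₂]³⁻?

Ligand charges: 2×(-1) from Cl⁻ and 2×(-2) from C₂O₄²⁻ sum to -6; with overall charge -3, Ti is +3.
Ti is in group 4, so Ti³⁺ is d¹ (4 − 3 = 1).
Configuration: t2g^1 e_g^0, giving 1 unpaired electron.

1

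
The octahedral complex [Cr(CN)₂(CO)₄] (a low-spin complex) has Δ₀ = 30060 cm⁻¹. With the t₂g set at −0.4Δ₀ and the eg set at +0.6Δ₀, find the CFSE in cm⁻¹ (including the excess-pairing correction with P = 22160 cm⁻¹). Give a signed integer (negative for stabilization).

Ligand charges: 2×(-1) from CN⁻ and 4×(+0) from CO sum to -2; with overall charge +0, Cr is +2.
Cr sits in group 6; removing 2 electrons leaves Cr²⁺ with 6 − 2 = 4 d electrons.
Electron filling gives t₂g⁴ eg⁰.
The orbital stabilization is -1.6Δ₀ = -1.6 × 30060 = -48096 cm⁻¹.
Pairing penalty: 1 pair vs 0 in the high-spin reference → 1 extra × P = 22160 cm⁻¹.
Net CFSE = -48096 + 22160 = -25936 cm⁻¹.

-25936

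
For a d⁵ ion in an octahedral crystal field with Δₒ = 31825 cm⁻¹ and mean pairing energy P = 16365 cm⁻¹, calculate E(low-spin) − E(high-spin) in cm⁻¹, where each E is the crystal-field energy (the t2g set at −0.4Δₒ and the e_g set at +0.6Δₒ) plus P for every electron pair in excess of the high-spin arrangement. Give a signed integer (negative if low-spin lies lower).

-30920

High-spin: t2g^3 e_g^2, CFSE = 0.0Δₒ = 0 cm⁻¹.
Low-spin: t2g^5 e_g^0, orbital CFSE = -2.0Δₒ = -63650 cm⁻¹; plus 2 excess pairs × P = +32730 cm⁻¹; total -30920 cm⁻¹.
The difference is -30920 − (0) = -30920 cm⁻¹, so low-spin lies lower.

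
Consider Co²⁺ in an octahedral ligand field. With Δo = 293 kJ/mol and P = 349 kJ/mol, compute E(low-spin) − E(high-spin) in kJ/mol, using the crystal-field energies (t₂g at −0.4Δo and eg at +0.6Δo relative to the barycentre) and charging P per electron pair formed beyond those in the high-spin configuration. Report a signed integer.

Group 9 minus oxidation state +2 gives a d⁷ configuration for Co²⁺.
High-spin d⁷ fills as t₂g⁵ eg² with CFSE 5(−0.4) + 2(+0.6) = -0.8Δo = -234 kJ/mol.
Low-spin t₂g⁶ eg¹ gives -1.8Δo = -527 kJ/mol, but forming 1 extra pair costs 1P = 349 kJ/mol, so E(LS) = -527 + 349 = -178 kJ/mol.
The difference is -178 − (-234) = 56 kJ/mol, so high-spin lies lower.

56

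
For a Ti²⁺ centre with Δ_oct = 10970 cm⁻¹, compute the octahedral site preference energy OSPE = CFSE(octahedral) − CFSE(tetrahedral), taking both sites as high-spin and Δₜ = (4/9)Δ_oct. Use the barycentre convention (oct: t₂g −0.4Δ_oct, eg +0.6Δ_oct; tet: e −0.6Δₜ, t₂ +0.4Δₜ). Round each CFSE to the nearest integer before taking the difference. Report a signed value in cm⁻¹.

Group 4 minus oxidation state +2 gives a d² configuration for Ti²⁺.
Octahedral high-spin t2g^2 e_g^0: CFSE = -0.8 × 10970 = -8776 cm⁻¹.
Tetrahedral e^2 t2^0 gives -1.2Δₜ = -1.2 × (4/9) × 10970 = -5851 cm⁻¹.
OSPE = CFSE(oct) − CFSE(tet) = -8776 − (-5851) = -2925 cm⁻¹.

-2925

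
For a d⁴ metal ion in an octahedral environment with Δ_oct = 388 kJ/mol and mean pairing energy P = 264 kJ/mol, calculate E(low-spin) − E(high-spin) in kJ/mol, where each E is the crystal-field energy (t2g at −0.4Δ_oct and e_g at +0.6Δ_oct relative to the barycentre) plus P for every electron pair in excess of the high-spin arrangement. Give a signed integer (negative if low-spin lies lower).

In the high-spin limit (t2g^3 e_g^1) the orbital term is -0.6Δ_oct = -233 kJ/mol, with no excess pairing.
Low-spin: t2g^4 e_g^0, orbital CFSE = -1.6Δ_oct = -621 kJ/mol; plus 1 excess pair × P = +264 kJ/mol; total -357 kJ/mol.
The difference is -357 − (-233) = -124 kJ/mol, so low-spin lies lower.

-124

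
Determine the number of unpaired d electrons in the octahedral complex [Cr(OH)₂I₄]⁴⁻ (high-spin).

4

Ligand charges: 2×(-1) from OH⁻ and 4×(-1) from I⁻ sum to -6; with overall charge -4, Cr is +2.
Cr is in group 6, so Cr²⁺ is d⁴ (6 − 2 = 4).
Configuration: t2g^3 e_g^1, giving 4 unpaired electrons.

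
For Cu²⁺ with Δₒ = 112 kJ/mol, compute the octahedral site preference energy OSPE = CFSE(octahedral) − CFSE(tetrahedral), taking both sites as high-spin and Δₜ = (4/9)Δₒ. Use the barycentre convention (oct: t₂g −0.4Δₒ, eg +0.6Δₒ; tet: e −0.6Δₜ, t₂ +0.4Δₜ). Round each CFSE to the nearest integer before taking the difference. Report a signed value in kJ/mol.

-47

Cu is in group 11, so Cu²⁺ is d⁹ (11 − 2 = 9).
Octahedral (high-spin): t2g^6 e_g^3, CFSE = 6(−0.4) + 3(+0.6) = -0.6Δₒ = -0.6 × 112 = -67 kJ/mol.
Tetrahedral e^4 t2^5 gives -0.4Δₜ = -0.4 × (4/9) × 112 = -20 kJ/mol.
OSPE = CFSE(oct) − CFSE(tet) = -67 − (-20) = -47 kJ/mol.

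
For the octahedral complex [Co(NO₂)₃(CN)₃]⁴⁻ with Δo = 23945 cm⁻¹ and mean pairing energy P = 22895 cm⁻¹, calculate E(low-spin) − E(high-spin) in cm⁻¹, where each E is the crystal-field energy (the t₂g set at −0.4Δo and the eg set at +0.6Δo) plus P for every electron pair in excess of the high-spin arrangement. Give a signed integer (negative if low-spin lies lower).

-1050

Ligand charges: 3×(-1) from NO₂⁻ and 3×(-1) from CN⁻ sum to -6; with overall charge -4, Co is +2.
Co²⁺: group 9, so d-count = 9 − 2 = 7.
In the high-spin limit (t₂g⁵ eg²) the orbital term is -0.8Δo = -19156 cm⁻¹, with no excess pairing.
For low-spin the configuration is t₂g⁶ eg¹: orbital energy -1.8 × 23945 = -43101 cm⁻¹, and 1 additional pair relative to high-spin adds 22895 cm⁻¹, giving -20206 cm⁻¹.
Thus E(LS) − E(HS) = -1050 cm⁻¹.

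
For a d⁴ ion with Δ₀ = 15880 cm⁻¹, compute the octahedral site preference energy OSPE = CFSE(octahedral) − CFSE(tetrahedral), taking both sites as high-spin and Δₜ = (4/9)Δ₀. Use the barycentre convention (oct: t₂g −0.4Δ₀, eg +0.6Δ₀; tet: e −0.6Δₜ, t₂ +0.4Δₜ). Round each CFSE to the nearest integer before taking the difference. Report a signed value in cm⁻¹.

In an octahedral site d⁴ (HS) is t2g^3 e_g^1, giving CFSE(oct) = -0.6Δ₀ = -9528 cm⁻¹.
In a tetrahedral site the filling is e^2 t2^2: CFSE(tet) = -0.4Δₜ = -0.4 × (4/9)(15880) = -2823 cm⁻¹.
OSPE = CFSE(oct) − CFSE(tet) = -9528 − (-2823) = -6705 cm⁻¹.

-6705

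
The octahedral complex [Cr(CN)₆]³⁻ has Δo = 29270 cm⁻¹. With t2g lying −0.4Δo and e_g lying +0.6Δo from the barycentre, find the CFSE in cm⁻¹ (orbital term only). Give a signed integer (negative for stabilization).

Each CN⁻ contributes -1; 6 × (-1) = -6. With overall charge -3, Cr is in the +3 oxidation state.
Cr³⁺: group 6, so d-count = 6 − 3 = 3.
The d³ electrons fill as t2g^3 e_g^0.
The orbital stabilization is -1.2Δo = -1.2 × 29270 = -35124 cm⁻¹.

-35124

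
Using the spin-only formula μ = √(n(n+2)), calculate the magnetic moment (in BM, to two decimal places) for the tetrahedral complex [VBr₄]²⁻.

Each Br⁻ contributes -1; 4 × (-1) = -4. With overall charge -2, V is in the +2 oxidation state.
V sits in group 5; removing 2 electrons leaves V²⁺ with 5 − 2 = 3 d electrons.
With tetrahedral geometry the complex is necessarily high-spin.
Configuration: e² t₂¹ → 3 unpaired electrons.
μ(spin-only) = √[3(3+2)] = √15 ≈ 3.87 BM.

3.87 BM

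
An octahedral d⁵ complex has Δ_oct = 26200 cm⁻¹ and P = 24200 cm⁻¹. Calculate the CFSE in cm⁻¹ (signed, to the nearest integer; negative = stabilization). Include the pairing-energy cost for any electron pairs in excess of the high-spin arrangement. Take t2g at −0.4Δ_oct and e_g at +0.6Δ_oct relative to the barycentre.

-4000

With Δ_oct > P the complex is low-spin.
Configuration: t2g^5 e_g^0.
Orbital CFSE = -2.0Δ_oct = -2.0 × 26200 = -52400 cm⁻¹.
Excess pairs vs high-spin: 2 − 0 = 2; pairing cost = +48400 cm⁻¹.
Net CFSE = -52400 + 48400 = -4000 cm⁻¹.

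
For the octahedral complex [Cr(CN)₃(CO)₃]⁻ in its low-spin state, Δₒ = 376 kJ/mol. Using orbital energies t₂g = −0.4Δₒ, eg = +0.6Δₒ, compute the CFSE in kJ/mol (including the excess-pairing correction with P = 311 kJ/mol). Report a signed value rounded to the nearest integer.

-291

Ligand charges: 3×(-1) from CN⁻ and 3×(+0) from CO sum to -3; with overall charge -1, Cr is +2.
Group 6 minus oxidation state +2 gives a d⁴ configuration for Cr²⁺.
Configuration: t₂g⁴ eg⁰.
The orbital stabilization is -1.6Δₒ = -1.6 × 376 = -602 kJ/mol.
High-spin d⁴ would be t₂g³ eg¹ with 0 pairs; low-spin has 1, so 1 excess pair costs +1P = +311 kJ/mol.
Combining: -602 + 311 = -291 kJ/mol.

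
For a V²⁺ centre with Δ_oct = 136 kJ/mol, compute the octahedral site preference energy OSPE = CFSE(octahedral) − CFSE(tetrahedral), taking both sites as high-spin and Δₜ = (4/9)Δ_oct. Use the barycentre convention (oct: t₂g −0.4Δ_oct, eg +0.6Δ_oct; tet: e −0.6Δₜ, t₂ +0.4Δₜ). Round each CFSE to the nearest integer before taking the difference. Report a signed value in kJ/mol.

-115

Group 5 minus oxidation state +2 gives a d³ configuration for V²⁺.
Octahedral (high-spin): t₂g³ eg⁰, CFSE = 3(−0.4) + 0(+0.6) = -1.2Δ_oct = -1.2 × 136 = -163 kJ/mol.
In a tetrahedral site the filling is e² t₂¹: CFSE(tet) = -0.8Δₜ = -0.8 × (4/9)(136) = -48 kJ/mol.
Subtracting, OSPE = -163 − (-48) = -115 kJ/mol.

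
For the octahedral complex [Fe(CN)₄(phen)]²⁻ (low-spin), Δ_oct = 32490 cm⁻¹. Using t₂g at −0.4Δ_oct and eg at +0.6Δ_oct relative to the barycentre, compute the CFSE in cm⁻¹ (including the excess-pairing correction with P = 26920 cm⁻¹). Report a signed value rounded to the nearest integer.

-24136

Ligand charges: 4×(-1) from CN⁻ and 1×(+0) from phen sum to -4; with overall charge -2, Fe is +2.
Group 8 minus oxidation state +2 gives a d⁶ configuration for Fe²⁺.
Configuration: t₂g⁶ eg⁰.
CFSE(orbital) = 6×(-0.4Δ_oct) + 0×(0.6Δ_oct) = -2.4Δ_oct; with Δ_oct = 32490 cm⁻¹ that is -77976 cm⁻¹.
High-spin d⁶ would be t₂g⁴ eg² with 1 pair; low-spin has 3, so 2 excess pairs cost +2P = +53840 cm⁻¹.
Combining: -77976 + 53840 = -24136 cm⁻¹.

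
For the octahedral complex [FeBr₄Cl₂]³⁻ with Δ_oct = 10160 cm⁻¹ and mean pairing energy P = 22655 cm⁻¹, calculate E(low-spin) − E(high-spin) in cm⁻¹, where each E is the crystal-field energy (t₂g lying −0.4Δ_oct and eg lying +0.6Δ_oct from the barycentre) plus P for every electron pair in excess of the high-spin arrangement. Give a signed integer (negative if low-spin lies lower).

Ligand charges: 4×(-1) from Br⁻ and 2×(-1) from Cl⁻ sum to -6; with overall charge -3, Fe is +3.
Fe³⁺: group 8, so d-count = 8 − 3 = 5.
In the high-spin limit (t₂g³ eg²) the orbital term is 0.0Δ_oct = 0 cm⁻¹, with no excess pairing.
Low-spin: t₂g⁵ eg⁰, orbital CFSE = -2.0Δ_oct = -20320 cm⁻¹; plus 2 excess pairs × P = +45310 cm⁻¹; total 24990 cm⁻¹.
Thus E(LS) − E(HS) = 24990 cm⁻¹.

24990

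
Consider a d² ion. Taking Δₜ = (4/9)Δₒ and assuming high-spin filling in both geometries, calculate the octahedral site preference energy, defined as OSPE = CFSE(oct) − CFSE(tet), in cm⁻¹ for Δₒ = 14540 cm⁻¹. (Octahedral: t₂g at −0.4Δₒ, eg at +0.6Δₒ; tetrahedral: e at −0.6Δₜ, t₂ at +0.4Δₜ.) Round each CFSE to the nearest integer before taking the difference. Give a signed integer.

-3877

Octahedral (high-spin): t₂g² eg⁰, CFSE = 2(−0.4) + 0(+0.6) = -0.8Δₒ = -0.8 × 14540 = -11632 cm⁻¹.
In a tetrahedral site the filling is e² t₂⁰: CFSE(tet) = -1.2Δₜ = -1.2 × (4/9)(14540) = -7755 cm⁻¹.
Subtracting, OSPE = -11632 − (-7755) = -3877 cm⁻¹.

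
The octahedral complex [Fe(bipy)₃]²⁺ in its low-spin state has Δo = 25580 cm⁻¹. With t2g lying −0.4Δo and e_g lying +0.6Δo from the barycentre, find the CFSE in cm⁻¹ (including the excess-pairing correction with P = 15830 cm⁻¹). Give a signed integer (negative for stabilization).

bipy is neutral, so the +2 overall charge sits on Fe: oxidation state +2.
Fe²⁺: group 8, so d-count = 8 − 2 = 6.
Electron filling gives t2g^6 e_g^0.
CFSE(orbital) = 6×(-0.4Δo) + 0×(0.6Δo) = -2.4Δo; with Δo = 25580 cm⁻¹ that is -61392 cm⁻¹.
High-spin d⁶ would be t2g^4 e_g^2 with 1 pair; low-spin has 3, so 2 excess pairs cost +2P = +31660 cm⁻¹.
Overall CFSE = -61392 + 31660 = -29732 cm⁻¹.

-29732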